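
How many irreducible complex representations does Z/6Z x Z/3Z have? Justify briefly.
18

Proof sketch: The number of irreducible complex representations of a finite group equals its number of conjugacy classes. Z/6Z x Z/3Z is abelian of order 18, so every element is its own conjugacy class: 18 classes, so Z/6Z x Z/3Z (order 18) has exactly 18 irreducible complex representations.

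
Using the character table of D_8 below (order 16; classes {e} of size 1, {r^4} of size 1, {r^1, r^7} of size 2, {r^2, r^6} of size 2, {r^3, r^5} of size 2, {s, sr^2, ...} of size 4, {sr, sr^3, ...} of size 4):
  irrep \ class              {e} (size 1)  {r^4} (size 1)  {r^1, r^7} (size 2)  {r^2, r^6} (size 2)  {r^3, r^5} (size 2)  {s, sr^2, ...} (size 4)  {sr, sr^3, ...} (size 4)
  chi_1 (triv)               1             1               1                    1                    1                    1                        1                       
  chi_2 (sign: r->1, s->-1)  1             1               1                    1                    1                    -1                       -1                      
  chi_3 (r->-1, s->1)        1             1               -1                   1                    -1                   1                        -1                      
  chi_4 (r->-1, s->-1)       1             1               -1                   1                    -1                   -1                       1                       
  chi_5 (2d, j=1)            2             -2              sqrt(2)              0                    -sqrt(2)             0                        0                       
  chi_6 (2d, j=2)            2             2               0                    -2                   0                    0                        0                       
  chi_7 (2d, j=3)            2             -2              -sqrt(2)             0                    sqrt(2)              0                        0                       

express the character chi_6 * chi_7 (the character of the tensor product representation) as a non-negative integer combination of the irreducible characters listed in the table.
chi_6 tensor chi_7 = chi_5 + chi_7 (all other irreducibles have multiplicity 0).

The character of a tensor product is the pointwise product (chi_6 * chi_7)(C) = chi_6(C) * chi_7(C):
  {e}: (2)*(2), {r^4}: (2)*(-2), {r^1, r^7}: (0)*(-sqrt(2)), {r^2, r^6}: (-2)*(0), {r^3, r^5}: (0)*(sqrt(2)), {s, sr^2, ...}: (0)*(0), {sr, sr^3, ...}: (0)*(0)
so (chi_6 * chi_7) takes values
  {e} -> 4, {r^4} -> -4, {r^1, r^7} -> 0, {r^2, r^6} -> 0, {r^3, r^5} -> 0, {s, sr^2, ...} -> 0, {sr, sr^3, ...} -> 0.
Now take the inner product of this character with each irreducible chi from the table, <chi_6*chi_7, chi> = (1/16) sum_C |C| (chi_6*chi_7)(C) conj(chi(C)):
  <chi_6*chi_7, chi_1> = (1/16)[1*(4)*conj(1) + 1*(-4)*conj(1) + 2*(0)*conj(1) + 2*(0)*conj(1) + 2*(0)*conj(1) + 4*(0)*conj(1) + 4*(0)*conj(1)]
      = (1/16)[(4) + (-4) + (0) + (0) + (0) + (0) + (0)] = 0/16 = 0
  <chi_6*chi_7, chi_2> = (1/16)[1*(4)*conj(1) + 1*(-4)*conj(1) + 2*(0)*conj(1) + 2*(0)*conj(1) + 2*(0)*conj(1) + 4*(0)*conj(-1) + 4*(0)*conj(-1)]
      = (1/16)[(4) + (-4) + (0) + (0) + (0) + (0) + (0)] = 0/16 = 0
  <chi_6*chi_7, chi_3> = (1/16)[1*(4)*conj(1) + 1*(-4)*conj(1) + 2*(0)*conj(-1) + 2*(0)*conj(1) + 2*(0)*conj(-1) + 4*(0)*conj(1) + 4*(0)*conj(-1)]
      = (1/16)[(4) + (-4) + (0) + (0) + (0) + (0) + (0)] = 0/16 = 0
  <chi_6*chi_7, chi_4> = (1/16)[1*(4)*conj(1) + 1*(-4)*conj(1) + 2*(0)*conj(-1) + 2*(0)*conj(1) + 2*(0)*conj(-1) + 4*(0)*conj(-1) + 4*(0)*conj(1)]
      = (1/16)[(4) + (-4) + (0) + (0) + (0) + (0) + (0)] = 0/16 = 0
  <chi_6*chi_7, chi_5> = (1/16)[1*(4)*conj(2) + 1*(-4)*conj(-2) + 2*(0)*conj(sqrt(2)) + 2*(0)*conj(0) + 2*(0)*conj(-sqrt(2)) + 4*(0)*conj(0) + 4*(0)*conj(0)]
      = (1/16)[(8) + (8) + (0) + (0) + (0) + (0) + (0)] = 16/16 = 1
  <chi_6*chi_7, chi_6> = (1/16)[1*(4)*conj(2) + 1*(-4)*conj(2) + 2*(0)*conj(0) + 2*(0)*conj(-2) + 2*(0)*conj(0) + 4*(0)*conj(0) + 4*(0)*conj(0)]
      = (1/16)[(8) + (-8) + (0) + (0) + (0) + (0) + (0)] = 0/16 = 0
  <chi_6*chi_7, chi_7> = (1/16)[1*(4)*conj(2) + 1*(-4)*conj(-2) + 2*(0)*conj(-sqrt(2)) + 2*(0)*conj(0) + 2*(0)*conj(sqrt(2)) + 4*(0)*conj(0) + 4*(0)*conj(0)]
      = (1/16)[(8) + (8) + (0) + (0) + (0) + (0) + (0)] = 16/16 = 1
Hence the multiplicities are chi_5: 1, chi_7: 1. Dimension check: dim(chi_6)*dim(chi_7) = 2*2 = 4 and sum (mult * dim) = 1*2 + 1*2 = 4.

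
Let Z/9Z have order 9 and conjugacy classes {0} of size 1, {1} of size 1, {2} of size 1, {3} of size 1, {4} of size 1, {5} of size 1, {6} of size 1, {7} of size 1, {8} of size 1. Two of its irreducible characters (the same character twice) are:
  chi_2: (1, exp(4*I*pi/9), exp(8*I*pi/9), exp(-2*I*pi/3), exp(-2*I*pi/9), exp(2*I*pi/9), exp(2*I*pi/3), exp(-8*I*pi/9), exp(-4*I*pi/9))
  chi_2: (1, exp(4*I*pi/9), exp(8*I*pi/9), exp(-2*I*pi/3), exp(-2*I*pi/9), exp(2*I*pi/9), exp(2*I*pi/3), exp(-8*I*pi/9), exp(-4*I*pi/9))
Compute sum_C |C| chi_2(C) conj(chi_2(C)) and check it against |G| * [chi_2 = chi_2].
Sum = 9 = |G| = 9; so <chi_2, chi_2> = 1 (norm-1 confirms irreducibility).

Solution. Compute term by term over conjugacy classes (|C| * chi_2(C) * conj(chi_2(C))):
  1*(1)*conj(1) + 1*(exp(4*I*pi/9))*conj(exp(4*I*pi/9)) + 1*(exp(8*I*pi/9))*conj(exp(8*I*pi/9)) + 1*(exp(-2*I*pi/3))*conj(exp(-2*I*pi/3)) + 1*(exp(-2*I*pi/9))*conj(exp(-2*I*pi/9)) + 1*(exp(2*I*pi/9))*conj(exp(2*I*pi/9)) + 1*(exp(2*I*pi/3))*conj(exp(2*I*pi/3)) + 1*(exp(-8*I*pi/9))*conj(exp(-8*I*pi/9)) + 1*(exp(-4*I*pi/9))*conj(exp(-4*I*pi/9))
  = (1) + (1) + (1) + (1) + (1) + (1) + (1) + (1) + (1)
  = 9.
(Exp terms are combined using exp(i*s)*conj(exp(i*t)) = exp(i*(s-t)), and sums of them are collapsed using the identity that for every m > 1 the m distinct m-th roots of unity sum to 0, e.g. 1 + exp(2*I*pi/3) + exp(-2*I*pi/3) = 0.)
Dividing by |G| = 9 gives 9/9 = 1, matching the row-orthogonality relation <chi_2, chi_2> = [chi_2 = chi_2].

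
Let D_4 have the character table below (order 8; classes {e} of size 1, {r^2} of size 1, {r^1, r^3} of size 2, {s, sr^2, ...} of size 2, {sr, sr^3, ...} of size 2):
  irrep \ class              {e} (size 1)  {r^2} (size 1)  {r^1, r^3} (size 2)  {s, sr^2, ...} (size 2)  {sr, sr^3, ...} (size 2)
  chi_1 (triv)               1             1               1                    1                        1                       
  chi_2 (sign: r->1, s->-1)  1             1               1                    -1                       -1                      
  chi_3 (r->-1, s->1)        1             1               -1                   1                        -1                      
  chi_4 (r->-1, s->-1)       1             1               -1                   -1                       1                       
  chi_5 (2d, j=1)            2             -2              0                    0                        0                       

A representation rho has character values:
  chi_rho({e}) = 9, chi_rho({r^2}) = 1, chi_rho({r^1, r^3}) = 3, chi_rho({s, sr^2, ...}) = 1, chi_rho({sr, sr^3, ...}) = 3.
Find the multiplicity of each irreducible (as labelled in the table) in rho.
Multiplicities: chi_1: 3, chi_2: 1, chi_3: 0, chi_4: 1, chi_5: 2.

Derivation: Use <chi_rho, chi> = (1/|G|) sum_C |C| * chi_rho(C) * conj(chi(C)) with |G| = 8 for each irreducible chi in the table:
  <chi_rho, chi_1> = (1/8)[1*(9)*conj(1) + 1*(1)*conj(1) + 2*(3)*conj(1) + 2*(1)*conj(1) + 2*(3)*conj(1)]
      = (1/8)[(9) + (1) + (6) + (2) + (6)] = 24/8 = 3
  <chi_rho, chi_2> = (1/8)[1*(9)*conj(1) + 1*(1)*conj(1) + 2*(3)*conj(1) + 2*(1)*conj(-1) + 2*(3)*conj(-1)]
      = (1/8)[(9) + (1) + (6) + (-2) + (-6)] = 8/8 = 1
  <chi_rho, chi_3> = (1/8)[1*(9)*conj(1) + 1*(1)*conj(1) + 2*(3)*conj(-1) + 2*(1)*conj(1) + 2*(3)*conj(-1)]
      = (1/8)[(9) + (1) + (-6) + (2) + (-6)] = 0/8 = 0
  <chi_rho, chi_4> = (1/8)[1*(9)*conj(1) + 1*(1)*conj(1) + 2*(3)*conj(-1) + 2*(1)*conj(-1) + 2*(3)*conj(1)]
      = (1/8)[(9) + (1) + (-6) + (-2) + (6)] = 8/8 = 1
  <chi_rho, chi_5> = (1/8)[1*(9)*conj(2) + 1*(1)*conj(-2) + 2*(3)*conj(0) + 2*(1)*conj(0) + 2*(3)*conj(0)]
      = (1/8)[(18) + (-2) + (0) + (0) + (0)] = 16/8 = 2
Dimension check: dim(rho) = sum (mult * dim) = 3*1 + 1*1 + 0*1 + 1*1 + 2*2 = 9 = chi_rho(e) = 9.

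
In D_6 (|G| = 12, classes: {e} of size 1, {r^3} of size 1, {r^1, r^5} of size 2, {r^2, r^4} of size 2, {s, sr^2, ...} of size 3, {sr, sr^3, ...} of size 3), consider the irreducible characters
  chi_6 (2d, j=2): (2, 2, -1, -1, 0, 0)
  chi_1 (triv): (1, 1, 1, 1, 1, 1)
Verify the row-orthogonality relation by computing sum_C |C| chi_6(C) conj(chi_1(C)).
Sum = 0; so <chi_6, chi_1> = 0 (distinct irreducibles are orthogonal).

Working: Compute term by term over conjugacy classes (|C| * chi_6(C) * conj(chi_1(C))):
  1*(2)*conj(1) + 1*(2)*conj(1) + 2*(-1)*conj(1) + 2*(-1)*conj(1) + 3*(0)*conj(1) + 3*(0)*conj(1)
  = (2) + (2) + (-2) + (-2) + (0) + (0)
  = 0.
Dividing by |G| = 12 gives 0/12 = 0, matching the row-orthogonality relation <chi_6, chi_1> = [chi_6 = chi_1].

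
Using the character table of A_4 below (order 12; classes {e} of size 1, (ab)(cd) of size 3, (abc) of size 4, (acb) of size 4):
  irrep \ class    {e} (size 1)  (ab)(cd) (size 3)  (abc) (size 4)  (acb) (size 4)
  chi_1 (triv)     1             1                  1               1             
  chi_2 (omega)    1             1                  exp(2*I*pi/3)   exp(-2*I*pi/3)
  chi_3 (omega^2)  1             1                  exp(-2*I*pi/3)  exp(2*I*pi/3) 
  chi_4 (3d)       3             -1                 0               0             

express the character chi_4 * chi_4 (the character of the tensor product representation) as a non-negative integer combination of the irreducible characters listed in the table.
chi_4 tensor chi_4 = chi_1 + chi_2 + chi_3 + 2*chi_4 (all other irreducibles have multiplicity 0).

Justification: The character of a tensor product is the pointwise product (chi_4 * chi_4)(C) = chi_4(C) * chi_4(C):
  {e}: (3)*(3), (ab)(cd): (-1)*(-1), (abc): (0)*(0), (acb): (0)*(0)
so (chi_4 * chi_4) takes values
  {e} -> 9, (ab)(cd) -> 1, (abc) -> 0, (acb) -> 0.
Now take the inner product of this character with each irreducible chi from the table, <chi_4*chi_4, chi> = (1/12) sum_C |C| (chi_4*chi_4)(C) conj(chi(C)):
  <chi_4*chi_4, chi_1> = (1/12)[1*(9)*conj(1) + 3*(1)*conj(1) + 4*(0)*conj(1) + 4*(0)*conj(1)]
      = (1/12)[(9) + (3) + (0) + (0)] = 12/12 = 1
  <chi_4*chi_4, chi_2> = (1/12)[1*(9)*conj(1) + 3*(1)*conj(1) + 4*(0)*conj(exp(2*I*pi/3)) + 4*(0)*conj(exp(-2*I*pi/3))]
      = (1/12)[(9) + (3) + (0) + (0)] = 12/12 = 1
  <chi_4*chi_4, chi_3> = (1/12)[1*(9)*conj(1) + 3*(1)*conj(1) + 4*(0)*conj(exp(-2*I*pi/3)) + 4*(0)*conj(exp(2*I*pi/3))]
      = (1/12)[(9) + (3) + (0) + (0)] = 12/12 = 1
  <chi_4*chi_4, chi_4> = (1/12)[1*(9)*conj(3) + 3*(1)*conj(-1) + 4*(0)*conj(0) + 4*(0)*conj(0)]
      = (1/12)[(27) + (-3) + (0) + (0)] = 24/12 = 2
(Exp terms are combined using exp(i*s)*conj(exp(i*t)) = exp(i*(s-t)), and sums of them are collapsed using the identity that for every m > 1 the m distinct m-th roots of unity sum to 0, e.g. 1 + exp(2*I*pi/3) + exp(-2*I*pi/3) = 0.)
Hence the multiplicities are chi_1: 1, chi_2: 1, chi_3: 1, chi_4: 2. Dimension check: dim(chi_4)*dim(chi_4) = 3*3 = 9 and sum (mult * dim) = 1*1 + 1*1 + 1*1 + 2*3 = 9.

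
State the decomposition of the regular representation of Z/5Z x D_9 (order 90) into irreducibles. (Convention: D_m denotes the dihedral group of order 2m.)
Each irreducible V_i of dimension d_i appears with multiplicity d_i, i.e. rho_reg = (direct sum over all irreducibles V_i) d_i V_i. The irreducible dimensions for Z/5Z x D_9 are 1, 1, 1, 1, 1, 1, 1, 1, 1, 1, 2, 2, 2, 2, 2, 2, 2, 2, 2, 2, 2, 2, 2, 2, 2, 2, 2, 2, 2, 2: 10 irreducibles of dimension 1, each with multiplicity 1; 20 irreducibles of dimension 2, each with multiplicity 2. Total dimension 10*1*1 + 20*2*2 = 90 = |G|.

Proof sketch: General theorem: in the regular representation of a finite group G, each irreducible appears with multiplicity equal to its dimension. Check: dim(rho_reg) = sum d_i^2 = 1 + 1 + 1 + 1 + 1 + 1 + 1 + 1 + 1 + 1 + 4 + 4 + 4 + 4 + 4 + 4 + 4 + 4 + 4 + 4 + 4 + 4 + 4 + 4 + 4 + 4 + 4 + 4 + 4 + 4 = 90 = |G|.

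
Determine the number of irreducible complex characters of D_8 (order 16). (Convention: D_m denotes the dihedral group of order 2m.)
7

Solution. The number of irreducible complex representations of a finite group equals its number of conjugacy classes. D_8 has 7 conjugacy classes (n/2 + 3 for n even), so D_8 (order 16) has exactly 7 irreducible complex representations.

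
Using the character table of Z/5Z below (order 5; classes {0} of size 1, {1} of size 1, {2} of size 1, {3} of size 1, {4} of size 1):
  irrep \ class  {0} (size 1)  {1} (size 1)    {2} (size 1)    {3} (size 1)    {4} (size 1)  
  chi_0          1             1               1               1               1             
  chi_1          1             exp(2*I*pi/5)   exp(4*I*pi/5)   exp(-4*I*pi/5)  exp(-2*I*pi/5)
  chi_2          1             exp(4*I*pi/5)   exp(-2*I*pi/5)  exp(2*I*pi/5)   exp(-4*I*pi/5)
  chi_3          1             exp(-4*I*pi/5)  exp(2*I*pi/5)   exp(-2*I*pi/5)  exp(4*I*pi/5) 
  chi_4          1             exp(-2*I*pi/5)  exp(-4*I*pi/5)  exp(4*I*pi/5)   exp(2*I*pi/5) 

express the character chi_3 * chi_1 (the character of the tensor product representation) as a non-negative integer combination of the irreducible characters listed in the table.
chi_3 tensor chi_1 = chi_4 (all other irreducibles have multiplicity 0).

Why: The character of a tensor product is the pointwise product (chi_3 * chi_1)(C) = chi_3(C) * chi_1(C):
  {0}: (1)*(1), {1}: (exp(-4*I*pi/5))*(exp(2*I*pi/5)), {2}: (exp(2*I*pi/5))*(exp(4*I*pi/5)), {3}: (exp(-2*I*pi/5))*(exp(-4*I*pi/5)), {4}: (exp(4*I*pi/5))*(exp(-2*I*pi/5))
so (chi_3 * chi_1) takes values
  {0} -> 1, {1} -> exp(-2*I*pi/5), {2} -> exp(-4*I*pi/5), {3} -> exp(4*I*pi/5), {4} -> exp(2*I*pi/5).
Now take the inner product of this character with each irreducible chi from the table, <chi_3*chi_1, chi> = (1/5) sum_C |C| (chi_3*chi_1)(C) conj(chi(C)):
  <chi_3*chi_1, chi_0> = (1/5)[1*(1)*conj(1) + 1*(exp(-2*I*pi/5))*conj(1) + 1*(exp(-4*I*pi/5))*conj(1) + 1*(exp(4*I*pi/5))*conj(1) + 1*(exp(2*I*pi/5))*conj(1)]
      = (1/5)[(1) + (exp(-2*I*pi/5)) + (exp(-4*I*pi/5)) + (exp(4*I*pi/5)) + (exp(2*I*pi/5))] = 0/5 = 0
  <chi_3*chi_1, chi_1> = (1/5)[1*(1)*conj(1) + 1*(exp(-2*I*pi/5))*conj(exp(2*I*pi/5)) + 1*(exp(-4*I*pi/5))*conj(exp(4*I*pi/5)) + 1*(exp(4*I*pi/5))*conj(exp(-4*I*pi/5)) + 1*(exp(2*I*pi/5))*conj(exp(-2*I*pi/5))]
      = (1/5)[(1) + (exp(-4*I*pi/5)) + (exp(2*I*pi/5)) + (exp(-2*I*pi/5)) + (exp(4*I*pi/5))] = 0/5 = 0
  <chi_3*chi_1, chi_2> = (1/5)[1*(1)*conj(1) + 1*(exp(-2*I*pi/5))*conj(exp(4*I*pi/5)) + 1*(exp(-4*I*pi/5))*conj(exp(-2*I*pi/5)) + 1*(exp(4*I*pi/5))*conj(exp(2*I*pi/5)) + 1*(exp(2*I*pi/5))*conj(exp(-4*I*pi/5))]
      = (1/5)[(1) + (exp(4*I*pi/5)) + (exp(-2*I*pi/5)) + (exp(2*I*pi/5)) + (exp(-4*I*pi/5))] = 0/5 = 0
  <chi_3*chi_1, chi_3> = (1/5)[1*(1)*conj(1) + 1*(exp(-2*I*pi/5))*conj(exp(-4*I*pi/5)) + 1*(exp(-4*I*pi/5))*conj(exp(2*I*pi/5)) + 1*(exp(4*I*pi/5))*conj(exp(-2*I*pi/5)) + 1*(exp(2*I*pi/5))*conj(exp(4*I*pi/5))]
      = (1/5)[(1) + (exp(2*I*pi/5)) + (exp(4*I*pi/5)) + (exp(-4*I*pi/5)) + (exp(-2*I*pi/5))] = 0/5 = 0
  <chi_3*chi_1, chi_4> = (1/5)[1*(1)*conj(1) + 1*(exp(-2*I*pi/5))*conj(exp(-2*I*pi/5)) + 1*(exp(-4*I*pi/5))*conj(exp(-4*I*pi/5)) + 1*(exp(4*I*pi/5))*conj(exp(4*I*pi/5)) + 1*(exp(2*I*pi/5))*conj(exp(2*I*pi/5))]
      = (1/5)[(1) + (1) + (1) + (1) + (1)] = 5/5 = 1
(Exp terms are combined using exp(i*s)*conj(exp(i*t)) = exp(i*(s-t)), and sums of them are collapsed using the identity that for every m > 1 the m distinct m-th roots of unity sum to 0, e.g. 1 + exp(2*I*pi/3) + exp(-2*I*pi/3) = 0.)
Hence the multiplicities are chi_4: 1. Dimension check: dim(chi_3)*dim(chi_1) = 1*1 = 1 and sum (mult * dim) = 1*1 = 1.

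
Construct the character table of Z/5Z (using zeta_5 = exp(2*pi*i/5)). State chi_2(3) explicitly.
Character table of Z/5Z (irreps indexed chi_0,...,chi_4 with chi_k(m) = zeta_5^(k*m), zeta_5 = exp(2*pi*i/5)):
  irrep \ class  {0} (size 1)  {1} (size 1)    {2} (size 1)    {3} (size 1)    {4} (size 1)  
  chi_0          1             1               1               1               1             
  chi_1          1             exp(2*I*pi/5)   exp(4*I*pi/5)   exp(-4*I*pi/5)  exp(-2*I*pi/5)
  chi_2          1             exp(4*I*pi/5)   exp(-2*I*pi/5)  exp(2*I*pi/5)   exp(-4*I*pi/5)
  chi_3          1             exp(-4*I*pi/5)  exp(2*I*pi/5)   exp(-2*I*pi/5)  exp(4*I*pi/5) 
  chi_4          1             exp(-2*I*pi/5)  exp(-4*I*pi/5)  exp(4*I*pi/5)   exp(2*I*pi/5) 

Spot check: chi_2(3) = zeta_5^(2*3) = zeta_5^6 = exp(2*I*pi/5).

Argument: Z/5Z is abelian, so all 5 irreducible complex representations are 1-dimensional. They are given by chi_k(m) = zeta_5^(k*m) for k = 0,...,4. Row orthogonality: sum_m chi_k(m) conj(chi_l(m)) = 5 * [k = l].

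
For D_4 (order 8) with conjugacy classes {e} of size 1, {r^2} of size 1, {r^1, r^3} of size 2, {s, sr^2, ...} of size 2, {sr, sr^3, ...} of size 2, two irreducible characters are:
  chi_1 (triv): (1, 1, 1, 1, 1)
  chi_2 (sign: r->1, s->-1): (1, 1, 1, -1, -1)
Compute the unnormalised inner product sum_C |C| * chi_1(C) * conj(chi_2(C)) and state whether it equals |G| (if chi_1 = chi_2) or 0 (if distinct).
Sum = 0; so <chi_1, chi_2> = 0 (distinct irreducibles are orthogonal).

Justification: Compute term by term over conjugacy classes (|C| * chi_1(C) * conj(chi_2(C))):
  1*(1)*conj(1) + 1*(1)*conj(1) + 2*(1)*conj(1) + 2*(1)*conj(-1) + 2*(1)*conj(-1)
  = (1) + (1) + (2) + (-2) + (-2)
  = 0.
Dividing by |G| = 8 gives 0/8 = 0, matching the row-orthogonality relation <chi_1, chi_2> = [chi_1 = chi_2].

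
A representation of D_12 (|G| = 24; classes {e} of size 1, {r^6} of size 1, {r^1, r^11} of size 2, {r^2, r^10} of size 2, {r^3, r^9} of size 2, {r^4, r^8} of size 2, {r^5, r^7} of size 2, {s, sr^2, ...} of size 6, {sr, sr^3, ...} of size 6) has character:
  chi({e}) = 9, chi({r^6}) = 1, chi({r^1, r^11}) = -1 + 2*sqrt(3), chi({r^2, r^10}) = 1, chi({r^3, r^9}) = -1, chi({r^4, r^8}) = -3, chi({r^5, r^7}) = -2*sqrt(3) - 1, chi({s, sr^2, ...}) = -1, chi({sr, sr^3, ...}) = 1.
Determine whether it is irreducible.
Not irreducible (reducible): <chi, chi> = 7 > 1.

Working: <chi, chi> = (1/|G|) sum_C |C| * |chi(C)|^2 = (1/24)[1*|9|^2 + 1*|1|^2 + 2*|-1 + 2*sqrt(3)|^2 + 2*|1|^2 + 2*|-1|^2 + 2*|-3|^2 + 2*|-2*sqrt(3) - 1|^2 + 6*|-1|^2 + 6*|1|^2]
  = (1/24)[(81) + (1) + (26 - 8*sqrt(3)) + (2) + (2) + (18) + (8*sqrt(3) + 26) + (6) + (6)] = 168/24 = 7.
A character is irreducible iff <chi, chi> = 1, so this representation is reducible.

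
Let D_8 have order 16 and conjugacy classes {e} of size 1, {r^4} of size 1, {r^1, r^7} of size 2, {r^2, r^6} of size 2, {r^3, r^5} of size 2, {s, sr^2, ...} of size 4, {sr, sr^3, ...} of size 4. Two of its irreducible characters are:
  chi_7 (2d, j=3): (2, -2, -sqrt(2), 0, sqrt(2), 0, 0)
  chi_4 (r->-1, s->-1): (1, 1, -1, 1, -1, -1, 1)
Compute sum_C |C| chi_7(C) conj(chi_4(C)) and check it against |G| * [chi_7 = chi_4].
Sum = 0; so <chi_7, chi_4> = 0 (distinct irreducibles are orthogonal).

Details: Compute term by term over conjugacy classes (|C| * chi_7(C) * conj(chi_4(C))):
  1*(2)*conj(1) + 1*(-2)*conj(1) + 2*(-sqrt(2))*conj(-1) + 2*(0)*conj(1) + 2*(sqrt(2))*conj(-1) + 4*(0)*conj(-1) + 4*(0)*conj(1)
  = (2) + (-2) + (2*sqrt(2)) + (0) + (-2*sqrt(2)) + (0) + (0)
  = 0.
Dividing by |G| = 16 gives 0/16 = 0, matching the row-orthogonality relation <chi_7, chi_4> = [chi_7 = chi_4].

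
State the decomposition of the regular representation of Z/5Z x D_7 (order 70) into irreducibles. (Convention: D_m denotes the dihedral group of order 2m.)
Each irreducible V_i of dimension d_i appears with multiplicity d_i, i.e. rho_reg = (direct sum over all irreducibles V_i) d_i V_i. The irreducible dimensions for Z/5Z x D_7 are 1, 1, 1, 1, 1, 1, 1, 1, 1, 1, 2, 2, 2, 2, 2, 2, 2, 2, 2, 2, 2, 2, 2, 2, 2: 10 irreducibles of dimension 1, each with multiplicity 1; 15 irreducibles of dimension 2, each with multiplicity 2. Total dimension 10*1*1 + 15*2*2 = 70 = |G|.

Argument: General theorem: in the regular representation of a finite group G, each irreducible appears with multiplicity equal to its dimension. Check: dim(rho_reg) = sum d_i^2 = 1 + 1 + 1 + 1 + 1 + 1 + 1 + 1 + 1 + 1 + 4 + 4 + 4 + 4 + 4 + 4 + 4 + 4 + 4 + 4 + 4 + 4 + 4 + 4 + 4 = 70 = |G|.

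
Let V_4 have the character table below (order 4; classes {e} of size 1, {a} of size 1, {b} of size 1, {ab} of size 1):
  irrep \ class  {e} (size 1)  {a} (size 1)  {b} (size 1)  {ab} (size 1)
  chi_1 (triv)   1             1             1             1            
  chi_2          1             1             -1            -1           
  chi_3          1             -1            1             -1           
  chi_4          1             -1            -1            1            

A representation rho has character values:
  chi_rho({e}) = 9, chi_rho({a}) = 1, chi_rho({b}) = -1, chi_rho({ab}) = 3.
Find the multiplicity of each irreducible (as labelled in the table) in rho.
Multiplicities: chi_1: 3, chi_2: 2, chi_3: 1, chi_4: 3.

Argument: Use <chi_rho, chi> = (1/|G|) sum_C |C| * chi_rho(C) * conj(chi(C)) with |G| = 4 for each irreducible chi in the table:
  <chi_rho, chi_1> = (1/4)[1*(9)*conj(1) + 1*(1)*conj(1) + 1*(-1)*conj(1) + 1*(3)*conj(1)]
      = (1/4)[(9) + (1) + (-1) + (3)] = 12/4 = 3
  <chi_rho, chi_2> = (1/4)[1*(9)*conj(1) + 1*(1)*conj(1) + 1*(-1)*conj(-1) + 1*(3)*conj(-1)]
      = (1/4)[(9) + (1) + (1) + (-3)] = 8/4 = 2
  <chi_rho, chi_3> = (1/4)[1*(9)*conj(1) + 1*(1)*conj(-1) + 1*(-1)*conj(1) + 1*(3)*conj(-1)]
      = (1/4)[(9) + (-1) + (-1) + (-3)] = 4/4 = 1
  <chi_rho, chi_4> = (1/4)[1*(9)*conj(1) + 1*(1)*conj(-1) + 1*(-1)*conj(-1) + 1*(3)*conj(1)]
      = (1/4)[(9) + (-1) + (1) + (3)] = 12/4 = 3
Dimension check: dim(rho) = sum (mult * dim) = 3*1 + 2*1 + 1*1 + 3*1 = 9 = chi_rho(e) = 9.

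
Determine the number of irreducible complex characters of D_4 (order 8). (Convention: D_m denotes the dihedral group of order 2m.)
5

Explanation: The number of irreducible complex representations of a finite group equals its number of conjugacy classes. D_4 has 5 conjugacy classes (n/2 + 3 for n even), so D_4 (order 8) has exactly 5 irreducible complex representations.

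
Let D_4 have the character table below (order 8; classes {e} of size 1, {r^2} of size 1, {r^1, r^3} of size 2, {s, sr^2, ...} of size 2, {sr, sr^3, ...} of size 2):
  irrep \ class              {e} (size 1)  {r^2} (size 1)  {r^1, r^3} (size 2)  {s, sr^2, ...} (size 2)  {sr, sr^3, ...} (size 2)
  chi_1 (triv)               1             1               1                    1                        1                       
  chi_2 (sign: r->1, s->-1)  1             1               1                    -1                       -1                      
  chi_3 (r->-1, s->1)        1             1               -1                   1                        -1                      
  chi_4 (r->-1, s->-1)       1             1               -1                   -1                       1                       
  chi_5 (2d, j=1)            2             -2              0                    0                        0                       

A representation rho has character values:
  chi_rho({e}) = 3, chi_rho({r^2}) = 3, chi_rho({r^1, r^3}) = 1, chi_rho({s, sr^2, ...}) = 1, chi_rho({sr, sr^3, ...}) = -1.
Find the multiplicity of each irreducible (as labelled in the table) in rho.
Multiplicities: chi_1: 1, chi_2: 1, chi_3: 1, chi_4: 0, chi_5: 0.

Reasoning: Use <chi_rho, chi> = (1/|G|) sum_C |C| * chi_rho(C) * conj(chi(C)) with |G| = 8 for each irreducible chi in the table:
  <chi_rho, chi_1> = (1/8)[1*(3)*conj(1) + 1*(3)*conj(1) + 2*(1)*conj(1) + 2*(1)*conj(1) + 2*(-1)*conj(1)]
      = (1/8)[(3) + (3) + (2) + (2) + (-2)] = 8/8 = 1
  <chi_rho, chi_2> = (1/8)[1*(3)*conj(1) + 1*(3)*conj(1) + 2*(1)*conj(1) + 2*(1)*conj(-1) + 2*(-1)*conj(-1)]
      = (1/8)[(3) + (3) + (2) + (-2) + (2)] = 8/8 = 1
  <chi_rho, chi_3> = (1/8)[1*(3)*conj(1) + 1*(3)*conj(1) + 2*(1)*conj(-1) + 2*(1)*conj(1) + 2*(-1)*conj(-1)]
      = (1/8)[(3) + (3) + (-2) + (2) + (2)] = 8/8 = 1
  <chi_rho, chi_4> = (1/8)[1*(3)*conj(1) + 1*(3)*conj(1) + 2*(1)*conj(-1) + 2*(1)*conj(-1) + 2*(-1)*conj(1)]
      = (1/8)[(3) + (3) + (-2) + (-2) + (-2)] = 0/8 = 0
  <chi_rho, chi_5> = (1/8)[1*(3)*conj(2) + 1*(3)*conj(-2) + 2*(1)*conj(0) + 2*(1)*conj(0) + 2*(-1)*conj(0)]
      = (1/8)[(6) + (-6) + (0) + (0) + (0)] = 0/8 = 0
Dimension check: dim(rho) = sum (mult * dim) = 1*1 + 1*1 + 1*1 + 0*1 + 0*2 = 3 = chi_rho(e) = 3.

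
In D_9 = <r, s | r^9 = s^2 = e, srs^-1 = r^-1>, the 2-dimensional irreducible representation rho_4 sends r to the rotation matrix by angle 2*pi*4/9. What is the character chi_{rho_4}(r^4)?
chi_{rho_4}(r^4) = 2*cos(2*pi*4*4/9) = 2*cos(4*pi/9)

Argument: rho_4(r^4) is rotation by angle 2*pi*4*4/9, whose trace is 2*cos(2*pi*4*4/9) = 2*cos(4*pi/9).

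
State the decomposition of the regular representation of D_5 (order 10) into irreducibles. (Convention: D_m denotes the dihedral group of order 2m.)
Each irreducible V_i of dimension d_i appears with multiplicity d_i, i.e. rho_reg = (direct sum over all irreducibles V_i) d_i V_i. The irreducible dimensions for D_5 are 1, 1, 2, 2: 2 irreducibles of dimension 1, each with multiplicity 1; 2 irreducibles of dimension 2, each with multiplicity 2. Total dimension 2*1*1 + 2*2*2 = 10 = |G|.

Solution. General theorem: in the regular representation of a finite group G, each irreducible appears with multiplicity equal to its dimension. Check: dim(rho_reg) = sum d_i^2 = 1 + 1 + 4 + 4 = 10 = |G|.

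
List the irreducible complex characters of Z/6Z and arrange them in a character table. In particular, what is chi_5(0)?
Character table of Z/6Z (irreps indexed chi_0,...,chi_5 with chi_k(m) = zeta_6^(k*m), zeta_6 = exp(2*pi*i/6)):
  irrep \ class  {0} (size 1)  {1} (size 1)    {2} (size 1)    {3} (size 1)  {4} (size 1)    {5} (size 1)  
  chi_0          1             1               1               1             1               1             
  chi_1          1             exp(I*pi/3)     exp(2*I*pi/3)   -1            exp(-2*I*pi/3)  exp(-I*pi/3)  
  chi_2          1             exp(2*I*pi/3)   exp(-2*I*pi/3)  1             exp(2*I*pi/3)   exp(-2*I*pi/3)
  chi_3          1             -1              1               -1            1               -1            
  chi_4          1             exp(-2*I*pi/3)  exp(2*I*pi/3)   1             exp(-2*I*pi/3)  exp(2*I*pi/3) 
  chi_5          1             exp(-I*pi/3)    exp(-2*I*pi/3)  -1            exp(2*I*pi/3)   exp(I*pi/3)   

Spot check: chi_5(0) = zeta_6^(5*0) = zeta_6^0 = 1.

Argument: Z/6Z is abelian, so all 6 irreducible complex representations are 1-dimensional. They are given by chi_k(m) = zeta_6^(k*m) for k = 0,...,5. Row orthogonality: sum_m chi_k(m) conj(chi_l(m)) = 6 * [k = l].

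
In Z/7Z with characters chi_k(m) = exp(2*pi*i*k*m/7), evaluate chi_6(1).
chi_6(1) = zeta_7^6 = exp(-2*I*pi/7)

chi_6(1) = zeta_7^(6*1) = zeta_7^6. Since zeta_7^7 = 1, this equals zeta_7^6 = exp(2*pi*i*6/7) = exp(-2*I*pi/7).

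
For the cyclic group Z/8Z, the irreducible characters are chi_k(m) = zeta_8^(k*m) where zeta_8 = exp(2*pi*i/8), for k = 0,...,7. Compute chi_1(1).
chi_1(1) = zeta_8^1 = exp(I*pi/4)

Proof sketch: chi_1(1) = zeta_8^(1*1) = zeta_8^1. Since zeta_8^8 = 1, this equals zeta_8^1 = exp(2*pi*i*1/8) = exp(I*pi/4).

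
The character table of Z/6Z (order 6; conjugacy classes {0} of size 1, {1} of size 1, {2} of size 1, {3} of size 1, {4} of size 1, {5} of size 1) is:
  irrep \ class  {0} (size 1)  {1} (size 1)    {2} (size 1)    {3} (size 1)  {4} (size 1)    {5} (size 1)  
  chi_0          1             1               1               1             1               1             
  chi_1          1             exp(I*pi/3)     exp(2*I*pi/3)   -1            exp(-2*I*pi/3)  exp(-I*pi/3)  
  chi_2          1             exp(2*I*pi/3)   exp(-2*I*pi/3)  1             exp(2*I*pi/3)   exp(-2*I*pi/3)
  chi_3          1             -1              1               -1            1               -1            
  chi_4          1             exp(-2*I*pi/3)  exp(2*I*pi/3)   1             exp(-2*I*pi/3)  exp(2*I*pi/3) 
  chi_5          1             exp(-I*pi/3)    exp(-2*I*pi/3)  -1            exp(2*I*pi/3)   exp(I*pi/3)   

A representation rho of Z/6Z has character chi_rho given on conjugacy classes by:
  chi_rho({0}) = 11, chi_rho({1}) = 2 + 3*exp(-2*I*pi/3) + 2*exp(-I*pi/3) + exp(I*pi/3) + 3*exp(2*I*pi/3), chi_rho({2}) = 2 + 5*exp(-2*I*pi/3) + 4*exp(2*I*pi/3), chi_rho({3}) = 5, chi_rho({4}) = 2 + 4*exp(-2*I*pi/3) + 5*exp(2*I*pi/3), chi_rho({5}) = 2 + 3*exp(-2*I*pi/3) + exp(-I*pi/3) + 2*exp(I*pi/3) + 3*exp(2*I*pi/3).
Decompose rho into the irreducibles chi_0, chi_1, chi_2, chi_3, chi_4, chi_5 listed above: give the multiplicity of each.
Multiplicities: chi_0: 2, chi_1: 1, chi_2: 3, chi_3: 0, chi_4: 3, chi_5: 2.

Use <chi_rho, chi> = (1/|G|) sum_C |C| * chi_rho(C) * conj(chi(C)) with |G| = 6 for each irreducible chi in the table:
  <chi_rho, chi_0> = (1/6)[1*(11)*conj(1) + 1*(2 + 3*exp(-2*I*pi/3) + 2*exp(-I*pi/3) + exp(I*pi/3) + 3*exp(2*I*pi/3))*conj(1) + 1*(2 + 5*exp(-2*I*pi/3) + 4*exp(2*I*pi/3))*conj(1) + 1*(5)*conj(1) + 1*(2 + 4*exp(-2*I*pi/3) + 5*exp(2*I*pi/3))*conj(1) + 1*(2 + 3*exp(-2*I*pi/3) + exp(-I*pi/3) + 2*exp(I*pi/3) + 3*exp(2*I*pi/3))*conj(1)]
      = (1/6)[(11) + (2 + 3*exp(-2*I*pi/3) + 2*exp(-I*pi/3) + exp(I*pi/3) + 3*exp(2*I*pi/3)) + (2 + 5*exp(-2*I*pi/3) + 4*exp(2*I*pi/3)) + (5) + (2 + 4*exp(-2*I*pi/3) + 5*exp(2*I*pi/3)) + (2 + 3*exp(-2*I*pi/3) + exp(-I*pi/3) + 2*exp(I*pi/3) + 3*exp(2*I*pi/3))] = 12/6 = 2
  <chi_rho, chi_1> = (1/6)[1*(11)*conj(1) + 1*(2 + 3*exp(-2*I*pi/3) + 2*exp(-I*pi/3) + exp(I*pi/3) + 3*exp(2*I*pi/3))*conj(exp(I*pi/3)) + 1*(2 + 5*exp(-2*I*pi/3) + 4*exp(2*I*pi/3))*conj(exp(2*I*pi/3)) + 1*(5)*conj(-1) + 1*(2 + 4*exp(-2*I*pi/3) + 5*exp(2*I*pi/3))*conj(exp(-2*I*pi/3)) + 1*(2 + 3*exp(-2*I*pi/3) + exp(-I*pi/3) + 2*exp(I*pi/3) + 3*exp(2*I*pi/3))*conj(exp(-I*pi/3))]
      = (1/6)[(11) + (-2 + 2*exp(-2*I*pi/3) + 2*exp(-I*pi/3) + 3*exp(I*pi/3)) + (4 + 2*exp(-2*I*pi/3) + 5*exp(2*I*pi/3)) + (-5) + (4 + 5*exp(-2*I*pi/3) + 2*exp(2*I*pi/3)) + (-2 + 3*exp(-I*pi/3) + 2*exp(2*I*pi/3) + 2*exp(I*pi/3))] = 6/6 = 1
  <chi_rho, chi_2> = (1/6)[1*(11)*conj(1) + 1*(2 + 3*exp(-2*I*pi/3) + 2*exp(-I*pi/3) + exp(I*pi/3) + 3*exp(2*I*pi/3))*conj(exp(2*I*pi/3)) + 1*(2 + 5*exp(-2*I*pi/3) + 4*exp(2*I*pi/3))*conj(exp(-2*I*pi/3)) + 1*(5)*conj(1) + 1*(2 + 4*exp(-2*I*pi/3) + 5*exp(2*I*pi/3))*conj(exp(2*I*pi/3)) + 1*(2 + 3*exp(-2*I*pi/3) + exp(-I*pi/3) + 2*exp(I*pi/3) + 3*exp(2*I*pi/3))*conj(exp(-2*I*pi/3))]
      = (1/6)[(11) + (-1) + (5 + 4*exp(-2*I*pi/3) + 2*exp(2*I*pi/3)) + (5) + (5 + 2*exp(-2*I*pi/3) + 4*exp(2*I*pi/3)) + (-1)] = 18/6 = 3
  <chi_rho, chi_3> = (1/6)[1*(11)*conj(1) + 1*(2 + 3*exp(-2*I*pi/3) + 2*exp(-I*pi/3) + exp(I*pi/3) + 3*exp(2*I*pi/3))*conj(-1) + 1*(2 + 5*exp(-2*I*pi/3) + 4*exp(2*I*pi/3))*conj(1) + 1*(5)*conj(-1) + 1*(2 + 4*exp(-2*I*pi/3) + 5*exp(2*I*pi/3))*conj(1) + 1*(2 + 3*exp(-2*I*pi/3) + exp(-I*pi/3) + 2*exp(I*pi/3) + 3*exp(2*I*pi/3))*conj(-1)]
      = (1/6)[(11) + (-2 - 3*exp(2*I*pi/3) - exp(I*pi/3) - 2*exp(-I*pi/3) - 3*exp(-2*I*pi/3)) + (2 + 5*exp(-2*I*pi/3) + 4*exp(2*I*pi/3)) + (-5) + (2 + 4*exp(-2*I*pi/3) + 5*exp(2*I*pi/3)) + (-2 - 3*exp(2*I*pi/3) - 2*exp(I*pi/3) - exp(-I*pi/3) - 3*exp(-2*I*pi/3))] = 0/6 = 0
  <chi_rho, chi_4> = (1/6)[1*(11)*conj(1) + 1*(2 + 3*exp(-2*I*pi/3) + 2*exp(-I*pi/3) + exp(I*pi/3) + 3*exp(2*I*pi/3))*conj(exp(-2*I*pi/3)) + 1*(2 + 5*exp(-2*I*pi/3) + 4*exp(2*I*pi/3))*conj(exp(2*I*pi/3)) + 1*(5)*conj(1) + 1*(2 + 4*exp(-2*I*pi/3) + 5*exp(2*I*pi/3))*conj(exp(-2*I*pi/3)) + 1*(2 + 3*exp(-2*I*pi/3) + exp(-I*pi/3) + 2*exp(I*pi/3) + 3*exp(2*I*pi/3))*conj(exp(2*I*pi/3))]
      = (1/6)[(11) + (2 + 3*exp(-2*I*pi/3) + 2*exp(2*I*pi/3) + 2*exp(I*pi/3)) + (4 + 2*exp(-2*I*pi/3) + 5*exp(2*I*pi/3)) + (5) + (4 + 5*exp(-2*I*pi/3) + 2*exp(2*I*pi/3)) + (2 + 2*exp(-2*I*pi/3) + 2*exp(-I*pi/3) + 3*exp(2*I*pi/3))] = 18/6 = 3
  <chi_rho, chi_5> = (1/6)[1*(11)*conj(1) + 1*(2 + 3*exp(-2*I*pi/3) + 2*exp(-I*pi/3) + exp(I*pi/3) + 3*exp(2*I*pi/3))*conj(exp(-I*pi/3)) + 1*(2 + 5*exp(-2*I*pi/3) + 4*exp(2*I*pi/3))*conj(exp(-2*I*pi/3)) + 1*(5)*conj(-1) + 1*(2 + 4*exp(-2*I*pi/3) + 5*exp(2*I*pi/3))*conj(exp(2*I*pi/3)) + 1*(2 + 3*exp(-2*I*pi/3) + exp(-I*pi/3) + 2*exp(I*pi/3) + 3*exp(2*I*pi/3))*conj(exp(I*pi/3))]
      = (1/6)[(11) + (1) + (5 + 4*exp(-2*I*pi/3) + 2*exp(2*I*pi/3)) + (-5) + (5 + 2*exp(-2*I*pi/3) + 4*exp(2*I*pi/3)) + (1)] = 12/6 = 2
(Exp terms are combined using exp(i*s)*conj(exp(i*t)) = exp(i*(s-t)), and sums of them are collapsed using the identity that for every m > 1 the m distinct m-th roots of unity sum to 0, e.g. 1 + exp(2*I*pi/3) + exp(-2*I*pi/3) = 0.)
Dimension check: dim(rho) = sum (mult * dim) = 2*1 + 1*1 + 3*1 + 0*1 + 3*1 + 2*1 = 11 = chi_rho(e) = 11.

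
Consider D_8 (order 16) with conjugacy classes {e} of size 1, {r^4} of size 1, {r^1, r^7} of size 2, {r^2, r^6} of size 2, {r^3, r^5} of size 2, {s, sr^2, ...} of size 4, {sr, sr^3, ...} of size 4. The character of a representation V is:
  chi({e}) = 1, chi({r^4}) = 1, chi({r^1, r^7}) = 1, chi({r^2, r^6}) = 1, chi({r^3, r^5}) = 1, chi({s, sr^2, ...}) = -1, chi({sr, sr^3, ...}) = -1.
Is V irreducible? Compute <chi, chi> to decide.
Irreducible: <chi, chi> = 1.

Derivation: <chi, chi> = (1/|G|) sum_C |C| * |chi(C)|^2 = (1/16)[1*|1|^2 + 1*|1|^2 + 2*|1|^2 + 2*|1|^2 + 2*|1|^2 + 4*|-1|^2 + 4*|-1|^2]
  = (1/16)[(1) + (1) + (2) + (2) + (2) + (4) + (4)] = 16/16 = 1.
A character is irreducible iff <chi, chi> = 1, so this representation is irreducible.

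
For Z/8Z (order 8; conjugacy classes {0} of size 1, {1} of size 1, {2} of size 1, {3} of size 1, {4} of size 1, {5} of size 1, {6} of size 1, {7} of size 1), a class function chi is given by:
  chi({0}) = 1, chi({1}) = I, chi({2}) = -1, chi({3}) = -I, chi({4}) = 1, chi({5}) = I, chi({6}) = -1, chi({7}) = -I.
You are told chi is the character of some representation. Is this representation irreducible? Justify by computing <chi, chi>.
Irreducible: <chi, chi> = 1.

Justification: <chi, chi> = (1/|G|) sum_C |C| * |chi(C)|^2 = (1/8)[1*|1|^2 + 1*|I|^2 + 1*|-1|^2 + 1*|-I|^2 + 1*|1|^2 + 1*|I|^2 + 1*|-1|^2 + 1*|-I|^2]
  = (1/8)[(1) + (1) + (1) + (1) + (1) + (1) + (1) + (1)] = 8/8 = 1.
(Exp terms are combined using exp(i*s)*conj(exp(i*t)) = exp(i*(s-t)), and sums of them are collapsed using the identity that for every m > 1 the m distinct m-th roots of unity sum to 0, e.g. 1 + exp(2*I*pi/3) + exp(-2*I*pi/3) = 0.)
A character is irreducible iff <chi, chi> = 1, so this representation is irreducible.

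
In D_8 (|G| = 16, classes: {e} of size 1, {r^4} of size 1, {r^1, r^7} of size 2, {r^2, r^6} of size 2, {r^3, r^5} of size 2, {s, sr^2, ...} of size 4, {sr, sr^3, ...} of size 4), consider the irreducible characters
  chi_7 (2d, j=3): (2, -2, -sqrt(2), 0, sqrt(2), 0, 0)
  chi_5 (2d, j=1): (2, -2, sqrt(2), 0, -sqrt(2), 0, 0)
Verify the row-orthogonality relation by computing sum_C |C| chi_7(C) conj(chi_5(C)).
Sum = 0; so <chi_7, chi_5> = 0 (distinct irreducibles are orthogonal).

Reasoning: Compute term by term over conjugacy classes (|C| * chi_7(C) * conj(chi_5(C))):
  1*(2)*conj(2) + 1*(-2)*conj(-2) + 2*(-sqrt(2))*conj(sqrt(2)) + 2*(0)*conj(0) + 2*(sqrt(2))*conj(-sqrt(2)) + 4*(0)*conj(0) + 4*(0)*conj(0)
  = (4) + (4) + (-4) + (0) + (-4) + (0) + (0)
  = 0.
Dividing by |G| = 16 gives 0/16 = 0, matching the row-orthogonality relation <chi_7, chi_5> = [chi_7 = chi_5].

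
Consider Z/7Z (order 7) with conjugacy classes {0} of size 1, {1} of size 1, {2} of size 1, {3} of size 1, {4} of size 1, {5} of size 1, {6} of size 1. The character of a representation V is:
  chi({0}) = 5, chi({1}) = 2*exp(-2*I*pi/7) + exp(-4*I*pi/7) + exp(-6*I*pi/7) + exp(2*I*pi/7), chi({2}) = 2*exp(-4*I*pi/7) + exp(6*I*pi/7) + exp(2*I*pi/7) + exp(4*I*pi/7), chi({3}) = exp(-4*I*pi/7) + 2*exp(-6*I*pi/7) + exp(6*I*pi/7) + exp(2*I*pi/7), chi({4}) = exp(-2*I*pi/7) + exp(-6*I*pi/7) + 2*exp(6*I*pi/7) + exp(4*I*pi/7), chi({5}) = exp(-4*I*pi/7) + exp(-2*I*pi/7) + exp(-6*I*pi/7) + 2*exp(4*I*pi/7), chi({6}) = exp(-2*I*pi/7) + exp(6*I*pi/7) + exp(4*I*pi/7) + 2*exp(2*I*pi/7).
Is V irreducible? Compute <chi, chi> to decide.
Not irreducible (reducible): <chi, chi> = 7 > 1.

Justification: <chi, chi> = (1/|G|) sum_C |C| * |chi(C)|^2 = (1/7)[1*|5|^2 + 1*|2*exp(-2*I*pi/7) + exp(-4*I*pi/7) + exp(-6*I*pi/7) + exp(2*I*pi/7)|^2 + 1*|2*exp(-4*I*pi/7) + exp(6*I*pi/7) + exp(2*I*pi/7) + exp(4*I*pi/7)|^2 + 1*|exp(-4*I*pi/7) + 2*exp(-6*I*pi/7) + exp(6*I*pi/7) + exp(2*I*pi/7)|^2 + 1*|exp(-2*I*pi/7) + exp(-6*I*pi/7) + 2*exp(6*I*pi/7) + exp(4*I*pi/7)|^2 + 1*|exp(-4*I*pi/7) + exp(-2*I*pi/7) + exp(-6*I*pi/7) + 2*exp(4*I*pi/7)|^2 + 1*|exp(-2*I*pi/7) + exp(6*I*pi/7) + exp(4*I*pi/7) + 2*exp(2*I*pi/7)|^2]
  = (1/7)[(25) + (7 + 4*exp(-4*I*pi/7) + 3*exp(-2*I*pi/7) + 2*exp(-6*I*pi/7) + 2*exp(6*I*pi/7) + 3*exp(2*I*pi/7) + 4*exp(4*I*pi/7)) + (7 + 3*exp(-4*I*pi/7) + 4*exp(-6*I*pi/7) + 2*exp(-2*I*pi/7) + 2*exp(2*I*pi/7) + 4*exp(6*I*pi/7) + 3*exp(4*I*pi/7)) + (7 + 4*exp(-2*I*pi/7) + 2*exp(-4*I*pi/7) + 3*exp(-6*I*pi/7) + 3*exp(6*I*pi/7) + 2*exp(4*I*pi/7) + 4*exp(2*I*pi/7)) + (7 + 4*exp(-2*I*pi/7) + 2*exp(-4*I*pi/7) + 3*exp(-6*I*pi/7) + 3*exp(6*I*pi/7) + 2*exp(4*I*pi/7) + 4*exp(2*I*pi/7)) + (7 + 3*exp(-4*I*pi/7) + 4*exp(-6*I*pi/7) + 2*exp(-2*I*pi/7) + 2*exp(2*I*pi/7) + 4*exp(6*I*pi/7) + 3*exp(4*I*pi/7)) + (7 + 4*exp(-4*I*pi/7) + 3*exp(-2*I*pi/7) + 2*exp(-6*I*pi/7) + 2*exp(6*I*pi/7) + 3*exp(2*I*pi/7) + 4*exp(4*I*pi/7))] = 49/7 = 7.
(Exp terms are combined using exp(i*s)*conj(exp(i*t)) = exp(i*(s-t)), and sums of them are collapsed using the identity that for every m > 1 the m distinct m-th roots of unity sum to 0, e.g. 1 + exp(2*I*pi/3) + exp(-2*I*pi/3) = 0.)
A character is irreducible iff <chi, chi> = 1, so this representation is reducible.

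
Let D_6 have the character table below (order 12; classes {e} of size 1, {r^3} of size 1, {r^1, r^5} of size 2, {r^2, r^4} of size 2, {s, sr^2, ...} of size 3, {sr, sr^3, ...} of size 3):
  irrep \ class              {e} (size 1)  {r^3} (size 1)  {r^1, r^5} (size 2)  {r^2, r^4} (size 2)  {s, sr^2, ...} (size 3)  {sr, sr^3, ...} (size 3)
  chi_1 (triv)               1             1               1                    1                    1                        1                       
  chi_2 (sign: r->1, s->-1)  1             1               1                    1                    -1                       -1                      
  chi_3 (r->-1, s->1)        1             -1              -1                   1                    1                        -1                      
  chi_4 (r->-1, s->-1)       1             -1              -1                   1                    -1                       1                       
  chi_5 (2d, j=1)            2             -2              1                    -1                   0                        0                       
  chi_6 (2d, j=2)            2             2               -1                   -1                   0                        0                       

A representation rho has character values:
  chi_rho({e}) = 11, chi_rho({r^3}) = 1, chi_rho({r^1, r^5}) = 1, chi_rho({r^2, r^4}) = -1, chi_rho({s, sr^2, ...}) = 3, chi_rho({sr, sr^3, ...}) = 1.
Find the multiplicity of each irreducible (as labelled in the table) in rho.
Multiplicities: chi_1: 2, chi_2: 0, chi_3: 1, chi_4: 0, chi_5: 2, chi_6: 2.

Use <chi_rho, chi> = (1/|G|) sum_C |C| * chi_rho(C) * conj(chi(C)) with |G| = 12 for each irreducible chi in the table:
  <chi_rho, chi_1> = (1/12)[1*(11)*conj(1) + 1*(1)*conj(1) + 2*(1)*conj(1) + 2*(-1)*conj(1) + 3*(3)*conj(1) + 3*(1)*conj(1)]
      = (1/12)[(11) + (1) + (2) + (-2) + (9) + (3)] = 24/12 = 2
  <chi_rho, chi_2> = (1/12)[1*(11)*conj(1) + 1*(1)*conj(1) + 2*(1)*conj(1) + 2*(-1)*conj(1) + 3*(3)*conj(-1) + 3*(1)*conj(-1)]
      = (1/12)[(11) + (1) + (2) + (-2) + (-9) + (-3)] = 0/12 = 0
  <chi_rho, chi_3> = (1/12)[1*(11)*conj(1) + 1*(1)*conj(-1) + 2*(1)*conj(-1) + 2*(-1)*conj(1) + 3*(3)*conj(1) + 3*(1)*conj(-1)]
      = (1/12)[(11) + (-1) + (-2) + (-2) + (9) + (-3)] = 12/12 = 1
  <chi_rho, chi_4> = (1/12)[1*(11)*conj(1) + 1*(1)*conj(-1) + 2*(1)*conj(-1) + 2*(-1)*conj(1) + 3*(3)*conj(-1) + 3*(1)*conj(1)]
      = (1/12)[(11) + (-1) + (-2) + (-2) + (-9) + (3)] = 0/12 = 0
  <chi_rho, chi_5> = (1/12)[1*(11)*conj(2) + 1*(1)*conj(-2) + 2*(1)*conj(1) + 2*(-1)*conj(-1) + 3*(3)*conj(0) + 3*(1)*conj(0)]
      = (1/12)[(22) + (-2) + (2) + (2) + (0) + (0)] = 24/12 = 2
  <chi_rho, chi_6> = (1/12)[1*(11)*conj(2) + 1*(1)*conj(2) + 2*(1)*conj(-1) + 2*(-1)*conj(-1) + 3*(3)*conj(0) + 3*(1)*conj(0)]
      = (1/12)[(22) + (2) + (-2) + (2) + (0) + (0)] = 24/12 = 2
Dimension check: dim(rho) = sum (mult * dim) = 2*1 + 0*1 + 1*1 + 0*1 + 2*2 + 2*2 = 11 = chi_rho(e) = 11.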